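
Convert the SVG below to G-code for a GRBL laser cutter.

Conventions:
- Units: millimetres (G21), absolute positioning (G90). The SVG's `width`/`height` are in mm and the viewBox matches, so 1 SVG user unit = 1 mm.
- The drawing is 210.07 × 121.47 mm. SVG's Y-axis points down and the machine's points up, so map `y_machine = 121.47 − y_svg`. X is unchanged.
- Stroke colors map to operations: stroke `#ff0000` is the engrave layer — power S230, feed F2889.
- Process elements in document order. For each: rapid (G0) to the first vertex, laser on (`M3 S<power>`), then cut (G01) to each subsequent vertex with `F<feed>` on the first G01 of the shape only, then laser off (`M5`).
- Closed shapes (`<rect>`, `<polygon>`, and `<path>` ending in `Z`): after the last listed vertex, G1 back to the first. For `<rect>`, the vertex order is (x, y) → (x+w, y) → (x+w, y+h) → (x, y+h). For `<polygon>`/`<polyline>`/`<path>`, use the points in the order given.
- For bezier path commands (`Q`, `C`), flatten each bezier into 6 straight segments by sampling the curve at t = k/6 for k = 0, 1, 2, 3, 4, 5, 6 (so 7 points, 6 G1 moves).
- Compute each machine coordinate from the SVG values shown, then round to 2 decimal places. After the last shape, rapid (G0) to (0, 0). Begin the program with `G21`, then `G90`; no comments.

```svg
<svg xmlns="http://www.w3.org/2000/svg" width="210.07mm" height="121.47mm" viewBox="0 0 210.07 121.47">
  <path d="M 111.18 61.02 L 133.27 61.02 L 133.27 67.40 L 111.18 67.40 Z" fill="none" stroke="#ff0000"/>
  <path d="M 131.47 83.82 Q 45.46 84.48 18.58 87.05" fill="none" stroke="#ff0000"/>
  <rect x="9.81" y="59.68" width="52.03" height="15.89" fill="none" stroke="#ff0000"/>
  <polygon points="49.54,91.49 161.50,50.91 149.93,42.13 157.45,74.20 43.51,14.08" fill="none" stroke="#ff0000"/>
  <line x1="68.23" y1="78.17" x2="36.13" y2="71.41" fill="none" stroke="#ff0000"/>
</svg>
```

viewBox `0 0 210.07 121.47` with mm width/height → 1 unit = 1 mm. Flip: y_m = 121.47 − y_svg.

**Shape 1** — `<path>` rectangle, stroke `#ff0000` → engrave (S230, F2889). Machine vertices: (111.18,60.45) → (133.27,60.45) → (133.27,54.07) → (111.18,54.07) → (111.18,60.45). Closed: final G1 returns to the first vertex.

**Shape 2** — `<path>` quadratic bezier, stroke `#ff0000` → engrave (S230, F2889). Control points (SVG): P0=(131.47,83.82), P1=(45.46,84.48), P2=(18.58,87.05); sampled at t=k/6. Machine vertices: (131.47,37.65) → (104.44,37.38) → (80.70,37.00) → (60.24,36.51) → (43.07,35.92) → (29.18,35.22) → (18.58,34.42). Open path.

**Shape 3** — `<rect>` rectangle, stroke `#ff0000` → engrave (S230, F2889). Machine vertices: (9.81,61.79) → (61.84,61.79) → (61.84,45.90) → (9.81,45.90) → (9.81,61.79). Closed: final G1 returns to the first vertex.

**Shape 4** — `<polygon>` closed polygon, stroke `#ff0000` → engrave (S230, F2889). Machine vertices: (49.54,29.98) → (161.50,70.56) → (149.93,79.34) → (157.45,47.27) → (43.51,107.39) → (49.54,29.98). Closed: final G1 returns to the first vertex.

**Shape 5** — `<line>` line segment, stroke `#ff0000` → engrave (S230, F2889). Machine vertices: (68.23,43.30) → (36.13,50.06). Open path.

G21
G90
G0 X111.18 Y60.45
M3 S230
G01 X133.27 Y60.45 F2889
G01 X133.27 Y54.07
G01 X111.18 Y54.07
G01 X111.18 Y60.45
M5
G0 X131.47 Y37.65
M3 S230
G01 X104.44 Y37.38 F2889
G01 X80.70 Y37.00
G01 X60.24 Y36.51
G01 X43.07 Y35.92
G01 X29.18 Y35.22
G01 X18.58 Y34.42
M5
G0 X9.81 Y61.79
M3 S230
G01 X61.84 Y61.79 F2889
G01 X61.84 Y45.90
G01 X9.81 Y45.90
G01 X9.81 Y61.79
M5
G0 X49.54 Y29.98
M3 S230
G01 X161.50 Y70.56 F2889
G01 X149.93 Y79.34
G01 X157.45 Y47.27
G01 X43.51 Y107.39
G01 X49.54 Y29.98
M5
G0 X68.23 Y43.30
M3 S230
G01 X36.13 Y50.06 F2889
M5
G0 X0.00 Y0.00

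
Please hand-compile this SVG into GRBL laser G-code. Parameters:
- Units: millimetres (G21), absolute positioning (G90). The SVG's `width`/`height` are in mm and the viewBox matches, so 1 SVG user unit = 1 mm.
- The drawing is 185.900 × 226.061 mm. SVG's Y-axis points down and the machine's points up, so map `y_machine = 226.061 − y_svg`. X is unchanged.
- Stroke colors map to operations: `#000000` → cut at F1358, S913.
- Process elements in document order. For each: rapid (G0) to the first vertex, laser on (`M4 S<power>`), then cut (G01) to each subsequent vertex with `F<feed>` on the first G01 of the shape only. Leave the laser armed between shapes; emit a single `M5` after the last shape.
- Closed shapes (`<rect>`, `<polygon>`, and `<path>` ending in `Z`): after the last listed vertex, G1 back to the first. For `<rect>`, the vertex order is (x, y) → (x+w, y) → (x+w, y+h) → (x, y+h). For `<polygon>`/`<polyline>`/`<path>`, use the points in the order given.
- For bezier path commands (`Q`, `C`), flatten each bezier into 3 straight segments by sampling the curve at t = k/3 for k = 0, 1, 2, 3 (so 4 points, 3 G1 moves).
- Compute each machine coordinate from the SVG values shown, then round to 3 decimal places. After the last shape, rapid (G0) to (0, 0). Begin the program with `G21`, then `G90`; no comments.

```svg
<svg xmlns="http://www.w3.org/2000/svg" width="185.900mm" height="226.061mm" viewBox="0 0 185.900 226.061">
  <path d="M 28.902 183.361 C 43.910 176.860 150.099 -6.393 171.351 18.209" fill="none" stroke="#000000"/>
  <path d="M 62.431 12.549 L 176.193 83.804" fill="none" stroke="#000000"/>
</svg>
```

Since the viewBox matches the mm dimensions, user units are millimetres directly. The only transform is the Y-flip y_m = 226.061 − y_svg.

Shape 1 is a cubic bezier drawn with `<path>`. Its stroke #000000 means cut at S913, F1358. After flipping Y the toolpath is (28.902,42.700) → (67.781,93.874) → (128.310,177.414) → (171.351,207.852).

Shape 2 is a line segment drawn with `<path>`. Its stroke #000000 means cut at S913, F1358. After flipping Y the toolpath is (62.431,213.512) → (176.193,142.257).

G21
G90
G0 X28.902 Y42.700
M4 S913
G01 X67.781 Y93.874 F1358
G01 X128.310 Y177.414
G01 X171.351 Y207.852
G0 X62.431 Y213.512
M4 S913
G01 X176.193 Y142.257 F1358
M5
G0 X0.000 Y0.000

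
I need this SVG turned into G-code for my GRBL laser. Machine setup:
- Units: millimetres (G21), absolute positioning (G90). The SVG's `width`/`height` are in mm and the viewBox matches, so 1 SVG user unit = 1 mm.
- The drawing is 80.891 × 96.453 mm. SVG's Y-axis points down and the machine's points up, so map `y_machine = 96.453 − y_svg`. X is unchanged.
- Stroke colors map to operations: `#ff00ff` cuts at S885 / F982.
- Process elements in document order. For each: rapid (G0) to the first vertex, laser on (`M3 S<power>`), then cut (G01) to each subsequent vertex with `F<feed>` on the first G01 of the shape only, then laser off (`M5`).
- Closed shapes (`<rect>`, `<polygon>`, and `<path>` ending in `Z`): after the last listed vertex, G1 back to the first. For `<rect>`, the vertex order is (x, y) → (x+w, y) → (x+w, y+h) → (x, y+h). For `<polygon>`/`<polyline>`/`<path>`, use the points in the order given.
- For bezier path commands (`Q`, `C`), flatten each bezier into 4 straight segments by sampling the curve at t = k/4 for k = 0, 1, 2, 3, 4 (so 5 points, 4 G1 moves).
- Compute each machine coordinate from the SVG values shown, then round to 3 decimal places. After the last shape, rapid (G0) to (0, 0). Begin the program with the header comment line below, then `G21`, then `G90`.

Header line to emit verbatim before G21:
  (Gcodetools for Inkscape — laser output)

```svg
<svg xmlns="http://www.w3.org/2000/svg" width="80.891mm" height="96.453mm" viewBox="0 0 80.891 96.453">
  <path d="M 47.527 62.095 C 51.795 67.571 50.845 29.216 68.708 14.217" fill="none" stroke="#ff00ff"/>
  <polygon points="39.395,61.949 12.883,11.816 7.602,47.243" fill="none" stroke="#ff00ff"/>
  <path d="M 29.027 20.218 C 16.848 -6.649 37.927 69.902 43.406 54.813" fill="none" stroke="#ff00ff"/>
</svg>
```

1 u = 1 mm; y_m = 96.453 − y.

[1] `<path>` cubic bezier, #ff00ff→cut S885 F982: (47.527,34.358) → (50.125,37.420) → (53.019,50.619) → (58.463,67.657) → (68.708,82.236)

[2] `<polygon>` closed polygon, #ff00ff→cut S885 F982: (39.395,34.504) → (12.883,84.637) → (7.602,49.210) → (39.395,34.504) (closed)

[3] `<path>` cubic bezier, #ff00ff→cut S885 F982: (29.027,76.235) → (25.365,80.042) → (29.595,63.354) → (37.135,44.458) → (43.406,41.640)

(Gcodetools for Inkscape — laser output)
G21
G90
G0 X47.527 Y34.358
M3 S885
G01 X50.125 Y37.420 F982
G01 X53.019 Y50.619
G01 X58.463 Y67.657
G01 X68.708 Y82.236
M5
G0 X39.395 Y34.504
M3 S885
G01 X12.883 Y84.637 F982
G01 X7.602 Y49.210
G01 X39.395 Y34.504
M5
G0 X29.027 Y76.235
M3 S885
G01 X25.365 Y80.042 F982
G01 X29.595 Y63.354
G01 X37.135 Y44.458
G01 X43.406 Y41.640
M5
G0 X0.000 Y0.000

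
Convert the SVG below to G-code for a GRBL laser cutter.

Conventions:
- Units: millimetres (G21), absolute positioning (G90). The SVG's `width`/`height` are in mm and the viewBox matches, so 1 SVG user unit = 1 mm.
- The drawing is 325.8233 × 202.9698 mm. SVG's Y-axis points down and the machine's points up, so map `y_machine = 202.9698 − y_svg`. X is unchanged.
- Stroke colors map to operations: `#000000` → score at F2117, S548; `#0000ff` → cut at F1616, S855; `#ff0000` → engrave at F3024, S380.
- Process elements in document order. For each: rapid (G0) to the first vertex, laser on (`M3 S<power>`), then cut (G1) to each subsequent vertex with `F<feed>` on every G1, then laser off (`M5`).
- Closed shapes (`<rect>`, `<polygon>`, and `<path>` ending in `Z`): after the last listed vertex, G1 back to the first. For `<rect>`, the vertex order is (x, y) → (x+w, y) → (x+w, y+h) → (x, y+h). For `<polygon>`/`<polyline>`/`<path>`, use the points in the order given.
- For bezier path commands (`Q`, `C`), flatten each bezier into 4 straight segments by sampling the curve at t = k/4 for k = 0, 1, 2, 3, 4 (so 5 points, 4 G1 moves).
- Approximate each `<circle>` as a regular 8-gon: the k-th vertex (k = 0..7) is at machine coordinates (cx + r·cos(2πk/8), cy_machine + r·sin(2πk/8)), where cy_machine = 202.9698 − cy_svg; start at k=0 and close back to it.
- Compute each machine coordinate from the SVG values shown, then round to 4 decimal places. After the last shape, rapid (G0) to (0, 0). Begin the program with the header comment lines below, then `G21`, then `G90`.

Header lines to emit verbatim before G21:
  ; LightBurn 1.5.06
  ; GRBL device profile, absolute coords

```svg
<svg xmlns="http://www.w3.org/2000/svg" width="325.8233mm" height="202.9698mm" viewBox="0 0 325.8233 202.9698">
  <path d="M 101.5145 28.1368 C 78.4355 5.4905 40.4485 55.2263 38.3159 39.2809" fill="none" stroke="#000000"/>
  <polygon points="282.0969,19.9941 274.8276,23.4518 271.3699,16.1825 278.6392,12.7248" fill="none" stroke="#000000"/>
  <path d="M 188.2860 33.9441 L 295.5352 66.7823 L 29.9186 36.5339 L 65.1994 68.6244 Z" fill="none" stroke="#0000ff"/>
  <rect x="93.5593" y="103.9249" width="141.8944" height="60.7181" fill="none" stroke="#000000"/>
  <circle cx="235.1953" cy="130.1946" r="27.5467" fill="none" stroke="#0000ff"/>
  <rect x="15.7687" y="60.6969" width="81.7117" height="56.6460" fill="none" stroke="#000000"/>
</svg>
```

Since the viewBox matches the mm dimensions, user units are millimetres directly. The only transform is the Y-flip y_m = 202.9698 − y_svg.

Shape 1 is a cubic bezier drawn with `<path>`. Its stroke #000000 means score at S548, F2117. After flipping Y the toolpath is (101.5145,174.8330) → (82.2032,180.4033) → (62.0603,171.7738) → (45.8449,161.8878) → (38.3159,163.6889).

Shape 2 is a regular polygon drawn with `<polygon>`. Its stroke #000000 means score at S548, F2117. After flipping Y the toolpath is (282.0969,182.9757) → (274.8276,179.5180) → (271.3699,186.7873) → (278.6392,190.2450) → (282.0969,182.9757), returning to the start.

Shape 3 is a closed polygon drawn with `<path>`. Its stroke #0000ff means cut at S855, F1616. After flipping Y the toolpath is (188.2860,169.0257) → (295.5352,136.1875) → (29.9186,166.4359) → (65.1994,134.3454) → (188.2860,169.0257), returning to the start.

Shape 4 is a rectangle drawn with `<rect>`. Its stroke #000000 means score at S548, F2117. After flipping Y the toolpath is (93.5593,99.0449) → (235.4537,99.0449) → (235.4537,38.3268) → (93.5593,38.3268) → (93.5593,99.0449), returning to the start.

Shape 5 is a circle drawn with `<circle>`. Its stroke #0000ff means cut at S855, F1616. After flipping Y the toolpath is (262.7420,72.7752) → (254.6738,92.2537) → (235.1953,100.3219) → (215.7168,92.2537) → (207.6486,72.7752) → (215.7168,53.2967) → (235.1953,45.2285) → (254.6738,53.2967) → (262.7420,72.7752), returning to the start.

Shape 6 is a rectangle drawn with `<rect>`. Its stroke #000000 means score at S548, F2117. After flipping Y the toolpath is (15.7687,142.2729) → (97.4804,142.2729) → (97.4804,85.6269) → (15.7687,85.6269) → (15.7687,142.2729), returning to the start.

; LightBurn 1.5.06
; GRBL device profile, absolute coords
G21
G90
G0 X101.5145 Y174.8330
M3 S548
G1 X82.2032 Y180.4033 F2117
G1 X62.0603 Y171.7738 F2117
G1 X45.8449 Y161.8878 F2117
G1 X38.3159 Y163.6889 F2117
M5
G0 X282.0969 Y182.9757
M3 S548
G1 X274.8276 Y179.5180 F2117
G1 X271.3699 Y186.7873 F2117
G1 X278.6392 Y190.2450 F2117
G1 X282.0969 Y182.9757 F2117
M5
G0 X188.2860 Y169.0257
M3 S855
G1 X295.5352 Y136.1875 F1616
G1 X29.9186 Y166.4359 F1616
G1 X65.1994 Y134.3454 F1616
G1 X188.2860 Y169.0257 F1616
M5
G0 X93.5593 Y99.0449
M3 S548
G1 X235.4537 Y99.0449 F2117
G1 X235.4537 Y38.3268 F2117
G1 X93.5593 Y38.3268 F2117
G1 X93.5593 Y99.0449 F2117
M5
G0 X262.7420 Y72.7752
M3 S855
G1 X254.6738 Y92.2537 F1616
G1 X235.1953 Y100.3219 F1616
G1 X215.7168 Y92.2537 F1616
G1 X207.6486 Y72.7752 F1616
G1 X215.7168 Y53.2967 F1616
G1 X235.1953 Y45.2285 F1616
G1 X254.6738 Y53.2967 F1616
G1 X262.7420 Y72.7752 F1616
M5
G0 X15.7687 Y142.2729
M3 S548
G1 X97.4804 Y142.2729 F2117
G1 X97.4804 Y85.6269 F2117
G1 X15.7687 Y85.6269 F2117
G1 X15.7687 Y142.2729 F2117
M5
G0 X0.0000 Y0.0000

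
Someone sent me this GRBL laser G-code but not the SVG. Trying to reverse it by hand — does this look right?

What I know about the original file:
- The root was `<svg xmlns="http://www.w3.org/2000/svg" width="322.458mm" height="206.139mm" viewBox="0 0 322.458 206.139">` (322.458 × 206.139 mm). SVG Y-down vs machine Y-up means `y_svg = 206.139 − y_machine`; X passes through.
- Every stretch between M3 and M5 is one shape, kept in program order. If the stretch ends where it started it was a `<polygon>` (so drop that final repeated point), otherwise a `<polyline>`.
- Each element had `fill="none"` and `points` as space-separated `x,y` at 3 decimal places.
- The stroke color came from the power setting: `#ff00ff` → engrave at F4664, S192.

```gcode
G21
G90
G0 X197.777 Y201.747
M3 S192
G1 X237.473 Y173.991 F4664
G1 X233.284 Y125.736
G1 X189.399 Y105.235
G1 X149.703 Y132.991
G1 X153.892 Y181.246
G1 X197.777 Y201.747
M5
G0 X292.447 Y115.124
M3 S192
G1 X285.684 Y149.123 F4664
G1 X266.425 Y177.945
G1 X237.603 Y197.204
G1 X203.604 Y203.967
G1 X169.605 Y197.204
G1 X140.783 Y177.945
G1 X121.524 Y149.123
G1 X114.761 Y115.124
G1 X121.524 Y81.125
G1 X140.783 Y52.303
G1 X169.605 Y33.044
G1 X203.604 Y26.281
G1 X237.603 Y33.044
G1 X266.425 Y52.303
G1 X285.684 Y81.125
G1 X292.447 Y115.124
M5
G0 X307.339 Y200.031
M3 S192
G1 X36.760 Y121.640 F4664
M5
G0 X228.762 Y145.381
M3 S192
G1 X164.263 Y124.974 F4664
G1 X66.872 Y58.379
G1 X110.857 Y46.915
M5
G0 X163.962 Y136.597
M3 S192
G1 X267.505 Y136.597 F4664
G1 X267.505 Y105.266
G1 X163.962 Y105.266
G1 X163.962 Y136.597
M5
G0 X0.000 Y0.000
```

<svg xmlns="http://www.w3.org/2000/svg" width="322.458mm" height="206.139mm" viewBox="0 0 322.458 206.139">
  <polygon points="197.777,4.392 237.473,32.148 233.284,80.403 189.399,100.904 149.703,73.148 153.892,24.893" fill="none" stroke="#ff00ff"/>
  <polygon points="292.447,91.015 285.684,57.016 266.425,28.194 237.603,8.935 203.604,2.172 169.605,8.935 140.783,28.194 121.524,57.016 114.761,91.015 121.524,125.014 140.783,153.836 169.605,173.095 203.604,179.858 237.603,173.095 266.425,153.836 285.684,125.014" fill="none" stroke="#ff00ff"/>
  <polyline points="307.339,6.108 36.760,84.499" fill="none" stroke="#ff00ff"/>
  <polyline points="228.762,60.758 164.263,81.165 66.872,147.760 110.857,159.224" fill="none" stroke="#ff00ff"/>
  <polygon points="163.962,69.542 267.505,69.542 267.505,100.873 163.962,100.873" fill="none" stroke="#ff00ff"/>
</svg>

y_svg = 206.139 − y_m. Every run uses S192, so all elements get stroke `#ff00ff` (engrave).

[1] closed run; points: 197.777,4.392 237.473,32.148 233.284,80.403 189.399,100.904 149.703,73.148 153.892,24.893

[2] closed run; points: 292.447,91.015 285.684,57.016 266.425,28.194 237.603,8.935 203.604,2.172 169.605,8.935 140.783,28.194 121.524,57.016 114.761,91.015 121.524,125.014 140.783,153.836 169.605,173.095 203.604,179.858 237.603,173.095 266.425,153.836 285.684,125.014

[3] open run; points: 307.339,6.108 36.760,84.499

[4] open run; points: 228.762,60.758 164.263,81.165 66.872,147.760 110.857,159.224

[5] closed run; points: 163.962,69.542 267.505,69.542 267.505,100.873 163.962,100.873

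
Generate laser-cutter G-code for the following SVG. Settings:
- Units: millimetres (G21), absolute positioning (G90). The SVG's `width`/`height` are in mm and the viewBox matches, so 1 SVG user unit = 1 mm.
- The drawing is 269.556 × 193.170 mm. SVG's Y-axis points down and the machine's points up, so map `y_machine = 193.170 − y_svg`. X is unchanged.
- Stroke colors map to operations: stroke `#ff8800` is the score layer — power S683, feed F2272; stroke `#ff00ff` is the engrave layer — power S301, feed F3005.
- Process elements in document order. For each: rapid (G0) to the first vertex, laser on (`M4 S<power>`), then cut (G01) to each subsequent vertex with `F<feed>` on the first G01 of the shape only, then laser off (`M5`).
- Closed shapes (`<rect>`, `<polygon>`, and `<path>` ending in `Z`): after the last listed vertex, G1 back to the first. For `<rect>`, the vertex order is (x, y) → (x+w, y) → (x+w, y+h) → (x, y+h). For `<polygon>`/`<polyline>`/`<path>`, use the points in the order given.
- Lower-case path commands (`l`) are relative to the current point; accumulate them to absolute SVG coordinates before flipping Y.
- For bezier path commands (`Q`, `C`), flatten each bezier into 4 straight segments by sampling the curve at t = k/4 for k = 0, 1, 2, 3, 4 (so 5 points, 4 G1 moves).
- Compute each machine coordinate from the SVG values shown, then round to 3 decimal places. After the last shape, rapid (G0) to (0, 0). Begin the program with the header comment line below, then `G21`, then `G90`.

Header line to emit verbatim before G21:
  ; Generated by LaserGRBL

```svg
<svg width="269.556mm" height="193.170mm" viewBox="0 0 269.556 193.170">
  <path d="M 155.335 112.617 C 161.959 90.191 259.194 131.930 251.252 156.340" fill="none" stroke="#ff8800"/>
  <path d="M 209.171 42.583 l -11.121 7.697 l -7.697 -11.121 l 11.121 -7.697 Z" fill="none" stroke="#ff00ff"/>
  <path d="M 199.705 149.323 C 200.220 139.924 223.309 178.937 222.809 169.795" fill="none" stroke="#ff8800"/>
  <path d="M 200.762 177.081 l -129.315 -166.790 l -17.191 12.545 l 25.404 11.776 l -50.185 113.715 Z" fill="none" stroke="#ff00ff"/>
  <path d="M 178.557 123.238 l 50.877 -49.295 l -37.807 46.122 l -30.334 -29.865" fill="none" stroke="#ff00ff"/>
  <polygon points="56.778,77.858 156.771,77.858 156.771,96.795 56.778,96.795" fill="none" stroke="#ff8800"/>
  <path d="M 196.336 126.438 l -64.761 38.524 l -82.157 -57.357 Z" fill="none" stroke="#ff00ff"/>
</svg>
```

; Generated by LaserGRBL
G21
G90
G0 X155.335 Y80.553
M4 S683
G01 X174.233 Y86.615 F2272
G01 X208.756 Y76.255
G01 X240.547 Y57.113
G01 X251.252 Y36.830
M5
G0 X209.171 Y150.587
M4 S301
G01 X198.050 Y142.890 F3005
G01 X190.353 Y154.011
G01 X201.474 Y161.708
G01 X209.171 Y150.587
M5
G0 X199.705 Y43.847
M4 S683
G01 X203.603 Y43.328 F2272
G01 X211.638 Y33.707
G01 X219.482 Y24.039
G01 X222.809 Y23.375
M5
G0 X200.762 Y16.089
M4 S301
G01 X71.447 Y182.879 F3005
G01 X54.256 Y170.334
G01 X79.660 Y158.558
G01 X29.475 Y44.843
G01 X200.762 Y16.089
M5
G0 X178.557 Y69.932
M4 S301
G01 X229.434 Y119.227 F3005
G01 X191.627 Y73.105
G01 X161.293 Y102.970
M5
G0 X56.778 Y115.312
M4 S683
G01 X156.771 Y115.312 F2272
G01 X156.771 Y96.375
G01 X56.778 Y96.375
G01 X56.778 Y115.312
M5
G0 X196.336 Y66.732
M4 S301
G01 X131.575 Y28.208 F3005
G01 X49.418 Y85.565
G01 X196.336 Y66.732
M5
G0 X0.000 Y0.000

viewBox `0 0 269.556 193.170` with mm width/height → 1 unit = 1 mm. Flip: y_m = 193.170 − y_svg.

**Shape 1** — `<path>` cubic bezier, stroke `#ff8800` → score (S683, F2272). Control points (SVG): P0=(155.335,112.617), P1=(161.959,90.191), P2=(259.194,131.930), P3=(251.252,156.340); sampled at t=k/4. Machine vertices: (155.335,80.553) → (174.233,86.615) → (208.756,76.255) → (240.547,57.113) → (251.252,36.830). Open path.

**Shape 2** — `<path>` regular polygon, stroke `#ff00ff` → engrave (S301, F3005). Machine vertices: (209.171,150.587) → (198.050,142.890) → (190.353,154.011) → (201.474,161.708) → (209.171,150.587). Closed: final G1 returns to the first vertex.

**Shape 3** — `<path>` cubic bezier, stroke `#ff8800` → score (S683, F2272). Control points (SVG): P0=(199.705,149.323), P1=(200.220,139.924), P2=(223.309,178.937), P3=(222.809,169.795); sampled at t=k/4. Machine vertices: (199.705,43.847) → (203.603,43.328) → (211.638,33.707) → (219.482,24.039) → (222.809,23.375). Open path.

**Shape 4** — `<path>` closed polygon, stroke `#ff00ff` → engrave (S301, F3005). Machine vertices: (200.762,16.089) → (71.447,182.879) → (54.256,170.334) → (79.660,158.558) → (29.475,44.843) → (200.762,16.089). Closed: final G1 returns to the first vertex.

**Shape 5** — `<path>` open polyline, stroke `#ff00ff` → engrave (S301, F3005). Machine vertices: (178.557,69.932) → (229.434,119.227) → (191.627,73.105) → (161.293,102.970). Open path.

**Shape 6** — `<polygon>` rectangle, stroke `#ff8800` → score (S683, F2272). Machine vertices: (56.778,115.312) → (156.771,115.312) → (156.771,96.375) → (56.778,96.375) → (56.778,115.312). Closed: final G1 returns to the first vertex.

**Shape 7** — `<path>` closed polygon, stroke `#ff00ff` → engrave (S301, F3005). Machine vertices: (196.336,66.732) → (131.575,28.208) → (49.418,85.565) → (196.336,66.732). Closed: final G1 returns to the first vertex.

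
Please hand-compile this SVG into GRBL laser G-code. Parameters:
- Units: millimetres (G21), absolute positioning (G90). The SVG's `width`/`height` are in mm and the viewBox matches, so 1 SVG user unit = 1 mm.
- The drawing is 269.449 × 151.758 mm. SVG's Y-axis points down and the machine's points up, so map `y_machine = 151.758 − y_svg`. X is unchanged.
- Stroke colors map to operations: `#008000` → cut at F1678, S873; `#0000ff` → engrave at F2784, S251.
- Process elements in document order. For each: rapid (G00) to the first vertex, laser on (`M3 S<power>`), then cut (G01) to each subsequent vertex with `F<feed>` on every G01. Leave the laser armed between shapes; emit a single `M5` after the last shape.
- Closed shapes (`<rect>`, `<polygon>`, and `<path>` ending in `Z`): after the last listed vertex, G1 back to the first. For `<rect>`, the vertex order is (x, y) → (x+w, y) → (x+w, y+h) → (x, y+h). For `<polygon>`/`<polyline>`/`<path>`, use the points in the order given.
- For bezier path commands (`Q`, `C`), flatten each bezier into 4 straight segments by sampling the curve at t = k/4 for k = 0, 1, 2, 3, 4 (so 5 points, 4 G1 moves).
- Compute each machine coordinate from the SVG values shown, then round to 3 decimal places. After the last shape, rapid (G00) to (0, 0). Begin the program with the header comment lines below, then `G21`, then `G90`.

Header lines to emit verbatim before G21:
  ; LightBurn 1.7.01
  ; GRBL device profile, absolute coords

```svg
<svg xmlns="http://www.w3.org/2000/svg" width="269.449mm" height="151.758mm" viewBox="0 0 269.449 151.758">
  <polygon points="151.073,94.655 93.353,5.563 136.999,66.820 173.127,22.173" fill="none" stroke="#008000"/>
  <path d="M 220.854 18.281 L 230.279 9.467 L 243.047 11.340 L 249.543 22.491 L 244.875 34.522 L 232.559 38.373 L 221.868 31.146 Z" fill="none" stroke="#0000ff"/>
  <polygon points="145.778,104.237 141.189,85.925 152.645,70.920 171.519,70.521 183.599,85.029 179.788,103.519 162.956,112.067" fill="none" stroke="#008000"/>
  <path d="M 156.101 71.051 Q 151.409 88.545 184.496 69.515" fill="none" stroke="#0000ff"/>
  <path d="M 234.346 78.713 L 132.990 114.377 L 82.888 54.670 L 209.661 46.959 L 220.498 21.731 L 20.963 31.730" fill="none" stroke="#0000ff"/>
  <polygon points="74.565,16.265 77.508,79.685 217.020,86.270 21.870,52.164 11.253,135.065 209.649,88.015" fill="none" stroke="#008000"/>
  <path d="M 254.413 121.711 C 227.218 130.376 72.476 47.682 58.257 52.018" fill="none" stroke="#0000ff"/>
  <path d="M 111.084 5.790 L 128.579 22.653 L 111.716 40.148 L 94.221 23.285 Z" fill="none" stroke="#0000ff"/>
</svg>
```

viewBox `0 0 269.449 151.758` with mm width/height → 1 unit = 1 mm. Flip: y_m = 151.758 − y_svg.

**Shape 1** — `<polygon>` closed polygon, stroke `#008000` → cut (S873, F1678). Machine vertices: (151.073,57.103) → (93.353,146.195) → (136.999,84.938) → (173.127,129.585) → (151.073,57.103). Closed: final G1 returns to the first vertex.

**Shape 2** — `<path>` regular polygon, stroke `#0000ff` → engrave (S251, F2784). Machine vertices: (220.854,133.477) → (230.279,142.291) → (243.047,140.418) → (249.543,129.267) → (244.875,117.236) → (232.559,113.385) → (221.868,120.612) → (220.854,133.477). Closed: final G1 returns to the first vertex.

**Shape 3** — `<polygon>` regular polygon, stroke `#008000` → cut (S873, F1678). Machine vertices: (145.778,47.521) → (141.189,65.833) → (152.645,80.838) → (171.519,81.237) → (183.599,66.729) → (179.788,48.239) → (162.956,39.691) → (145.778,47.521). Closed: final G1 returns to the first vertex.

**Shape 4** — `<path>` quadratic bezier, stroke `#0000ff` → engrave (S251, F2784). Control points (SVG): P0=(156.101,71.051), P1=(151.409,88.545), P2=(184.496,69.515); sampled at t=k/4. Machine vertices: (156.101,80.707) → (156.116,74.243) → (160.854,72.344) → (170.314,75.011) → (184.496,82.243). Open path.

**Shape 5** — `<path>` open polyline, stroke `#0000ff` → engrave (S251, F2784). Machine vertices: (234.346,73.045) → (132.990,37.381) → (82.888,97.088) → (209.661,104.799) → (220.498,130.027) → (20.963,120.028). Open path.

**Shape 6** — `<polygon>` closed polygon, stroke `#008000` → cut (S873, F1678). Machine vertices: (74.565,135.493) → (77.508,72.073) → (217.020,65.488) → (21.870,99.594) → (11.253,16.693) → (209.649,63.743) → (74.565,135.493). Closed: final G1 returns to the first vertex.

**Shape 7** — `<path>` cubic bezier, stroke `#0000ff` → engrave (S251, F2784). Control points (SVG): P0=(254.413,121.711), P1=(227.218,130.376), P2=(72.476,47.682), P3=(58.257,52.018); sampled at t=k/4. Machine vertices: (254.413,30.047) → (214.290,37.891) → (151.469,63.270) → (91.081,89.461) → (58.257,99.740). Open path.

**Shape 8** — `<path>` regular polygon, stroke `#0000ff` → engrave (S251, F2784). Machine vertices: (111.084,145.968) → (128.579,129.105) → (111.716,111.610) → (94.221,128.473) → (111.084,145.968). Closed: final G1 returns to the first vertex.

; LightBurn 1.7.01
; GRBL device profile, absolute coords
G21
G90
G00 X151.073 Y57.103
M3 S873
G01 X93.353 Y146.195 F1678
G01 X136.999 Y84.938 F1678
G01 X173.127 Y129.585 F1678
G01 X151.073 Y57.103 F1678
G00 X220.854 Y133.477
M3 S251
G01 X230.279 Y142.291 F2784
G01 X243.047 Y140.418 F2784
G01 X249.543 Y129.267 F2784
G01 X244.875 Y117.236 F2784
G01 X232.559 Y113.385 F2784
G01 X221.868 Y120.612 F2784
G01 X220.854 Y133.477 F2784
G00 X145.778 Y47.521
M3 S873
G01 X141.189 Y65.833 F1678
G01 X152.645 Y80.838 F1678
G01 X171.519 Y81.237 F1678
G01 X183.599 Y66.729 F1678
G01 X179.788 Y48.239 F1678
G01 X162.956 Y39.691 F1678
G01 X145.778 Y47.521 F1678
G00 X156.101 Y80.707
M3 S251
G01 X156.116 Y74.243 F2784
G01 X160.854 Y72.344 F2784
G01 X170.314 Y75.011 F2784
G01 X184.496 Y82.243 F2784
G00 X234.346 Y73.045
M3 S251
G01 X132.990 Y37.381 F2784
G01 X82.888 Y97.088 F2784
G01 X209.661 Y104.799 F2784
G01 X220.498 Y130.027 F2784
G01 X20.963 Y120.028 F2784
G00 X74.565 Y135.493
M3 S873
G01 X77.508 Y72.073 F1678
G01 X217.020 Y65.488 F1678
G01 X21.870 Y99.594 F1678
G01 X11.253 Y16.693 F1678
G01 X209.649 Y63.743 F1678
G01 X74.565 Y135.493 F1678
G00 X254.413 Y30.047
M3 S251
G01 X214.290 Y37.891 F2784
G01 X151.469 Y63.270 F2784
G01 X91.081 Y89.461 F2784
G01 X58.257 Y99.740 F2784
G00 X111.084 Y145.968
M3 S251
G01 X128.579 Y129.105 F2784
G01 X111.716 Y111.610 F2784
G01 X94.221 Y128.473 F2784
G01 X111.084 Y145.968 F2784
M5
G00 X0.000 Y0.000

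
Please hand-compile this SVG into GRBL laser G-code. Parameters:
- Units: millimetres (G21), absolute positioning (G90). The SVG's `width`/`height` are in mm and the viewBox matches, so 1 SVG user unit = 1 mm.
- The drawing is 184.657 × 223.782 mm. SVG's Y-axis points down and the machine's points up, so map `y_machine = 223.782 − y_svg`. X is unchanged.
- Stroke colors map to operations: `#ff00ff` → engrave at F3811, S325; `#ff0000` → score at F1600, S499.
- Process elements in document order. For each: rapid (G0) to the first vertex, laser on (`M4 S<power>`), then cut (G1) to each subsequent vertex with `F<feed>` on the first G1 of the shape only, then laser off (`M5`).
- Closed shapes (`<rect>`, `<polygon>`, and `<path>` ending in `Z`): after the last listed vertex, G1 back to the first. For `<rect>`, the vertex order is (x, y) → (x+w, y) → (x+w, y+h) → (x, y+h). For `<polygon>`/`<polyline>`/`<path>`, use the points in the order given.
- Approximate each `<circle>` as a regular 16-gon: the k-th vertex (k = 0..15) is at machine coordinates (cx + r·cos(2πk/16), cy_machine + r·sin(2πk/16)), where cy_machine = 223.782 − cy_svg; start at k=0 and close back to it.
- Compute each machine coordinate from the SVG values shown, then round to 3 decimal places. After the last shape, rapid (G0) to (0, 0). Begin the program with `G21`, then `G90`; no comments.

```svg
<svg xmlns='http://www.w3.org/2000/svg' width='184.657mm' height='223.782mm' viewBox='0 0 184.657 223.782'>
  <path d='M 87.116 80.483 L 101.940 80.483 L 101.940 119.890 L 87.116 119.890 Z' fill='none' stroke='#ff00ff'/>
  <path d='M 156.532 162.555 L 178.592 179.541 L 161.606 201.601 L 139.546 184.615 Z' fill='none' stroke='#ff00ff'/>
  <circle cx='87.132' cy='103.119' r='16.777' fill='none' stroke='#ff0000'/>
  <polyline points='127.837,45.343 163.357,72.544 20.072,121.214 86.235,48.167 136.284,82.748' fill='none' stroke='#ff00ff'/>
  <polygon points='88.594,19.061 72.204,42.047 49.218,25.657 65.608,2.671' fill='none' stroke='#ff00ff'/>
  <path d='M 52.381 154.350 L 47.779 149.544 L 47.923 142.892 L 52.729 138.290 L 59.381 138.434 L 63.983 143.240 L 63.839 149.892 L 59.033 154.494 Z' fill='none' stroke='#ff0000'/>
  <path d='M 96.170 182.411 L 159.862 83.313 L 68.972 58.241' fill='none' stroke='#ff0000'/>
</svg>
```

G21
G90
G0 X87.116 Y143.299
M4 S325
G1 X101.940 Y143.299 F3811
G1 X101.940 Y103.892
G1 X87.116 Y103.892
G1 X87.116 Y143.299
M5
G0 X156.532 Y61.227
M4 S325
G1 X178.592 Y44.241 F3811
G1 X161.606 Y22.181
G1 X139.546 Y39.167
G1 X156.532 Y61.227
M5
G0 X103.909 Y120.663
M4 S499
G1 X102.632 Y127.083 F1600
G1 X98.995 Y132.526
G1 X93.552 Y136.163
G1 X87.132 Y137.440
G1 X80.712 Y136.163
G1 X75.269 Y132.526
G1 X71.632 Y127.083
G1 X70.355 Y120.663
G1 X71.632 Y114.243
G1 X75.269 Y108.800
G1 X80.712 Y105.163
G1 X87.132 Y103.886
G1 X93.552 Y105.163
G1 X98.995 Y108.800
G1 X102.632 Y114.243
G1 X103.909 Y120.663
M5
G0 X127.837 Y178.439
M4 S325
G1 X163.357 Y151.238 F3811
G1 X20.072 Y102.568
G1 X86.235 Y175.615
G1 X136.284 Y141.034
M5
G0 X88.594 Y204.721
M4 S325
G1 X72.204 Y181.735 F3811
G1 X49.218 Y198.125
G1 X65.608 Y221.111
G1 X88.594 Y204.721
M5
G0 X52.381 Y69.432
M4 S499
G1 X47.779 Y74.238 F1600
G1 X47.923 Y80.890
G1 X52.729 Y85.492
G1 X59.381 Y85.348
G1 X63.983 Y80.542
G1 X63.839 Y73.890
G1 X59.033 Y69.288
G1 X52.381 Y69.432
M5
G0 X96.170 Y41.371
M4 S499
G1 X159.862 Y140.469 F1600
G1 X68.972 Y165.541
M5
G0 X0.000 Y0.000

viewBox `0 0 184.657 223.782` with mm width/height → 1 unit = 1 mm. Flip: y_m = 223.782 − y_svg.

**Shape 1** — `<path>` rectangle, stroke `#ff00ff` → engrave (S325, F3811). Machine vertices: (87.116,143.299) → (101.940,143.299) → (101.940,103.892) → (87.116,103.892) → (87.116,143.299). Closed: final G1 returns to the first vertex.

**Shape 2** — `<path>` regular polygon, stroke `#ff00ff` → engrave (S325, F3811). Machine vertices: (156.532,61.227) → (178.592,44.241) → (161.606,22.181) → (139.546,39.167) → (156.532,61.227). Closed: final G1 returns to the first vertex.

**Shape 3** — `<circle>` circle, stroke `#ff0000` → score (S499, F1600). Machine vertices: (103.909,120.663) → (102.632,127.083) → (98.995,132.526) → (93.552,136.163) → (87.132,137.440) → (80.712,136.163) → (75.269,132.526) → (71.632,127.083) → (70.355,120.663) → (71.632,114.243) → (75.269,108.800) → (80.712,105.163) → (87.132,103.886) → (93.552,105.163) → (98.995,108.800) → (102.632,114.243) → (103.909,120.663). Closed: final G1 returns to the first vertex.

**Shape 4** — `<polyline>` open polyline, stroke `#ff00ff` → engrave (S325, F3811). Machine vertices: (127.837,178.439) → (163.357,151.238) → (20.072,102.568) → (86.235,175.615) → (136.284,141.034). Open path.

**Shape 5** — `<polygon>` regular polygon, stroke `#ff00ff` → engrave (S325, F3811). Machine vertices: (88.594,204.721) → (72.204,181.735) → (49.218,198.125) → (65.608,221.111) → (88.594,204.721). Closed: final G1 returns to the first vertex.

**Shape 6** — `<path>` regular polygon, stroke `#ff0000` → score (S499, F1600). Machine vertices: (52.381,69.432) → (47.779,74.238) → (47.923,80.890) → (52.729,85.492) → (59.381,85.348) → (63.983,80.542) → (63.839,73.890) → (59.033,69.288) → (52.381,69.432). Closed: final G1 returns to the first vertex.

**Shape 7** — `<path>` open polyline, stroke `#ff0000` → score (S499, F1600). Machine vertices: (96.170,41.371) → (159.862,140.469) → (68.972,165.541). Open path.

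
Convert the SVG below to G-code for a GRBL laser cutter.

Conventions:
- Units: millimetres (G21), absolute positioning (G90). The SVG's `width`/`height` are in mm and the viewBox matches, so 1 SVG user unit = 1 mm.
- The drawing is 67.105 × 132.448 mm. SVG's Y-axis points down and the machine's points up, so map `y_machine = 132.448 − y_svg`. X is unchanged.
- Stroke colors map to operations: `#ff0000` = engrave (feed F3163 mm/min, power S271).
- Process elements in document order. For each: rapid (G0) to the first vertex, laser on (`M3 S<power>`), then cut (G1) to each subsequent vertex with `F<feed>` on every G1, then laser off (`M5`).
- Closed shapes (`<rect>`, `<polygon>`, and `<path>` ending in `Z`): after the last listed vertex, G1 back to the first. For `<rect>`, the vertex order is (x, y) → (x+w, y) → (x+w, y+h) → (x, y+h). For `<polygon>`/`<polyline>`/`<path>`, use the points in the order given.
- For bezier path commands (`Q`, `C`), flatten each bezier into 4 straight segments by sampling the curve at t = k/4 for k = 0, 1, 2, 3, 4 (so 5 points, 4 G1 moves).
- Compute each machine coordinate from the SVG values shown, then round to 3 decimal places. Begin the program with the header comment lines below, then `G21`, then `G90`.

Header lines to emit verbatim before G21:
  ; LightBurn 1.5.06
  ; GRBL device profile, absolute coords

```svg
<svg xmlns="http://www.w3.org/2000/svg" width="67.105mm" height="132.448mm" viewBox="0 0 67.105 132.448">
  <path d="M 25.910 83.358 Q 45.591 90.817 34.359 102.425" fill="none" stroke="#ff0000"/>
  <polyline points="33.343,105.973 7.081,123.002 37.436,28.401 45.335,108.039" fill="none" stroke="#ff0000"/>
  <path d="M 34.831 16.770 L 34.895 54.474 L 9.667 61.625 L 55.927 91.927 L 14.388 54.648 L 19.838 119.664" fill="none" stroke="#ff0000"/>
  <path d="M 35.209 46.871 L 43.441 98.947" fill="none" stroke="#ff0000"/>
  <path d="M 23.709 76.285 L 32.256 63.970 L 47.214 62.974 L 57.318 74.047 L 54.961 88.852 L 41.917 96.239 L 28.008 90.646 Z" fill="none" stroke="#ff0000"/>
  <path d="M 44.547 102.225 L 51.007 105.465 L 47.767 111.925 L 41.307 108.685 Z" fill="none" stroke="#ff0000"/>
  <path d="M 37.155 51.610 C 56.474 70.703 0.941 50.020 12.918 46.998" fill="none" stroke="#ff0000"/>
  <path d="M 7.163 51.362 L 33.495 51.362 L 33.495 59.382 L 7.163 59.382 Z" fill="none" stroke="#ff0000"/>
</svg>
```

; LightBurn 1.5.06
; GRBL device profile, absolute coords
G21
G90
G0 X25.910 Y49.090
M3 S271
G1 X33.818 Y45.101 F3163
G1 X37.863 Y40.594 F3163
G1 X38.043 Y35.568 F3163
G1 X34.359 Y30.023 F3163
M5
G0 X33.343 Y26.475
M3 S271
G1 X7.081 Y9.446 F3163
G1 X37.436 Y104.047 F3163
G1 X45.335 Y24.409 F3163
M5
G0 X34.831 Y115.678
M3 S271
G1 X34.895 Y77.974 F3163
G1 X9.667 Y70.823 F3163
G1 X55.927 Y40.521 F3163
G1 X14.388 Y77.800 F3163
G1 X19.838 Y12.784 F3163
M5
G0 X35.209 Y85.577
M3 S271
G1 X43.441 Y33.501 F3163
M5
G0 X23.709 Y56.163
M3 S271
G1 X32.256 Y68.478 F3163
G1 X47.214 Y69.474 F3163
G1 X57.318 Y58.401 F3163
G1 X54.961 Y43.596 F3163
G1 X41.917 Y36.209 F3163
G1 X28.008 Y41.802 F3163
G1 X23.709 Y56.163 F3163
M5
G0 X44.547 Y30.223
M3 S271
G1 X51.007 Y26.983 F3163
G1 X47.767 Y20.523 F3163
G1 X41.307 Y23.763 F3163
G1 X44.547 Y30.223 F3163
M5
G0 X37.155 Y80.838
M3 S271
G1 X39.834 Y73.079 F3163
G1 X27.790 Y74.851 F3163
G1 X14.369 Y80.770 F3163
G1 X12.918 Y85.450 F3163
M5
G0 X7.163 Y81.086
M3 S271
G1 X33.495 Y81.086 F3163
G1 X33.495 Y73.066 F3163
G1 X7.163 Y73.066 F3163
G1 X7.163 Y81.086 F3163
M5

viewBox `0 0 67.105 132.448` with mm width/height → 1 unit = 1 mm. Flip: y_m = 132.448 − y_svg.

**Shape 1** — `<path>` quadratic bezier, stroke `#ff0000` → engrave (S271, F3163). Control points (SVG): P0=(25.910,83.358), P1=(45.591,90.817), P2=(34.359,102.425); sampled at t=k/4. Machine vertices: (25.910,49.090) → (33.818,45.101) → (37.863,40.594) → (38.043,35.568) → (34.359,30.023). Open path.

**Shape 2** — `<polyline>` open polyline, stroke `#ff0000` → engrave (S271, F3163). Machine vertices: (33.343,26.475) → (7.081,9.446) → (37.436,104.047) → (45.335,24.409). Open path.

**Shape 3** — `<path>` open polyline, stroke `#ff0000` → engrave (S271, F3163). Machine vertices: (34.831,115.678) → (34.895,77.974) → (9.667,70.823) → (55.927,40.521) → (14.388,77.800) → (19.838,12.784). Open path.

**Shape 4** — `<path>` line segment, stroke `#ff0000` → engrave (S271, F3163). Machine vertices: (35.209,85.577) → (43.441,33.501). Open path.

**Shape 5** — `<path>` regular polygon, stroke `#ff0000` → engrave (S271, F3163). Machine vertices: (23.709,56.163) → (32.256,68.478) → (47.214,69.474) → (57.318,58.401) → (54.961,43.596) → (41.917,36.209) → (28.008,41.802) → (23.709,56.163). Closed: final G1 returns to the first vertex.

**Shape 6** — `<path>` regular polygon, stroke `#ff0000` → engrave (S271, F3163). Machine vertices: (44.547,30.223) → (51.007,26.983) → (47.767,20.523) → (41.307,23.763) → (44.547,30.223). Closed: final G1 returns to the first vertex.

**Shape 7** — `<path>` cubic bezier, stroke `#ff0000` → engrave (S271, F3163). Control points (SVG): P0=(37.155,51.610), P1=(56.474,70.703), P2=(0.941,50.020), P3=(12.918,46.998); sampled at t=k/4. Machine vertices: (37.155,80.838) → (39.834,73.079) → (27.790,74.851) → (14.369,80.770) → (12.918,85.450). Open path.

**Shape 8** — `<path>` rectangle, stroke `#ff0000` → engrave (S271, F3163). Machine vertices: (7.163,81.086) → (33.495,81.086) → (33.495,73.066) → (7.163,73.066) → (7.163,81.086). Closed: final G1 returns to the first vertex.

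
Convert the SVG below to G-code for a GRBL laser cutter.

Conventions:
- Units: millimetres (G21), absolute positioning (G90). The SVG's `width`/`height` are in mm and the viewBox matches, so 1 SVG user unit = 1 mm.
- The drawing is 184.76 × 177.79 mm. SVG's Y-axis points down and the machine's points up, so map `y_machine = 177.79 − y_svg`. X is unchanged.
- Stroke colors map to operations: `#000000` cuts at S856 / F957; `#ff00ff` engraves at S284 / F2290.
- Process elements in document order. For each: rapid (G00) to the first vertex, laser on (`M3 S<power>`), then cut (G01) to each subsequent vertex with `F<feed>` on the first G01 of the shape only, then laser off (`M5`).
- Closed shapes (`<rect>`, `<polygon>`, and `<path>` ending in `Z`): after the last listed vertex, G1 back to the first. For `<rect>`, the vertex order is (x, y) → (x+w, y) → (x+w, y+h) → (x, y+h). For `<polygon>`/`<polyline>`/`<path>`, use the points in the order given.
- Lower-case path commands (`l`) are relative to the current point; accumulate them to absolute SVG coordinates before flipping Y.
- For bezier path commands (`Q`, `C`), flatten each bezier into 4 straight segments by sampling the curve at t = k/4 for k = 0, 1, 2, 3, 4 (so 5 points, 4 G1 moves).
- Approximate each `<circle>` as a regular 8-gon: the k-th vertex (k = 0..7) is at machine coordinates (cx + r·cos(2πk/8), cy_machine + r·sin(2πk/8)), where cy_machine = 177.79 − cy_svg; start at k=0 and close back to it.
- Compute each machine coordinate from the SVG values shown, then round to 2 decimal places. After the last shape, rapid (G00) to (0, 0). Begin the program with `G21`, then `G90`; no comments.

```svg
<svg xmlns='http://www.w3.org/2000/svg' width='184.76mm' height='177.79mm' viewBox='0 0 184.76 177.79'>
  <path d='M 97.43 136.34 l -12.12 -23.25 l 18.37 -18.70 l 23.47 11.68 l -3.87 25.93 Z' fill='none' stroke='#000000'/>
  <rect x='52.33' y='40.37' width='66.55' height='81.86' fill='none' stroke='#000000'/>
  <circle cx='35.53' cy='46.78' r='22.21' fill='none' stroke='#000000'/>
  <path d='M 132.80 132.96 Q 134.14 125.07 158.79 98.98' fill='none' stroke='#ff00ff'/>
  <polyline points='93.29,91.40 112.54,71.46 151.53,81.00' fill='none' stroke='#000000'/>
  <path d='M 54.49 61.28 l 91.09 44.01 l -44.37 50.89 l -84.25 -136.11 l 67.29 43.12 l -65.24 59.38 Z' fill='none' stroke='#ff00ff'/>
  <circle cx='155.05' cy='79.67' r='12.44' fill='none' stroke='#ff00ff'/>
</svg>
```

viewBox `0 0 184.76 177.79` with mm width/height → 1 unit = 1 mm. Flip: y_m = 177.79 − y_svg.

**Shape 1** — `<path>` regular polygon, stroke `#000000` → cut (S856, F957). Machine vertices: (97.43,41.45) → (85.31,64.70) → (103.68,83.40) → (127.15,71.72) → (123.28,45.79) → (97.43,41.45). Closed: final G1 returns to the first vertex.

**Shape 2** — `<rect>` rectangle, stroke `#000000` → cut (S856, F957). Machine vertices: (52.33,137.42) → (118.88,137.42) → (118.88,55.56) → (52.33,55.56) → (52.33,137.42). Closed: final G1 returns to the first vertex.

**Shape 3** — `<circle>` circle, stroke `#000000` → cut (S856, F957). Machine vertices: (57.74,131.01) → (51.23,146.71) → (35.53,153.22) → (19.83,146.71) → (13.32,131.01) → (19.83,115.31) → (35.53,108.80) → (51.23,115.31) → (57.74,131.01). Closed: final G1 returns to the first vertex.

**Shape 4** — `<path>` quadratic bezier, stroke `#ff00ff` → engrave (S284, F2290). Control points (SVG): P0=(132.80,132.96), P1=(134.14,125.07), P2=(158.79,98.98); sampled at t=k/4. Machine vertices: (132.80,44.83) → (134.93,49.91) → (139.97,57.27) → (147.92,66.90) → (158.79,78.81). Open path.

**Shape 5** — `<polyline>` open polyline, stroke `#000000` → cut (S856, F957). Machine vertices: (93.29,86.39) → (112.54,106.33) → (151.53,96.79). Open path.

**Shape 6** — `<path>` closed polygon, stroke `#ff00ff` → engrave (S284, F2290). Machine vertices: (54.49,116.51) → (145.58,72.50) → (101.21,21.61) → (16.96,157.72) → (84.25,114.60) → (19.01,55.22) → (54.49,116.51). Closed: final G1 returns to the first vertex.

**Shape 7** — `<circle>` circle, stroke `#ff00ff` → engrave (S284, F2290). Machine vertices: (167.49,98.12) → (163.85,106.92) → (155.05,110.56) → (146.25,106.92) → (142.61,98.12) → (146.25,89.32) → (155.05,85.68) → (163.85,89.32) → (167.49,98.12). Closed: final G1 returns to the first vertex.

G21
G90
G00 X97.43 Y41.45
M3 S856
G01 X85.31 Y64.70 F957
G01 X103.68 Y83.40
G01 X127.15 Y71.72
G01 X123.28 Y45.79
G01 X97.43 Y41.45
M5
G00 X52.33 Y137.42
M3 S856
G01 X118.88 Y137.42 F957
G01 X118.88 Y55.56
G01 X52.33 Y55.56
G01 X52.33 Y137.42
M5
G00 X57.74 Y131.01
M3 S856
G01 X51.23 Y146.71 F957
G01 X35.53 Y153.22
G01 X19.83 Y146.71
G01 X13.32 Y131.01
G01 X19.83 Y115.31
G01 X35.53 Y108.80
G01 X51.23 Y115.31
G01 X57.74 Y131.01
M5
G00 X132.80 Y44.83
M3 S284
G01 X134.93 Y49.91 F2290
G01 X139.97 Y57.27
G01 X147.92 Y66.90
G01 X158.79 Y78.81
M5
G00 X93.29 Y86.39
M3 S856
G01 X112.54 Y106.33 F957
G01 X151.53 Y96.79
M5
G00 X54.49 Y116.51
M3 S284
G01 X145.58 Y72.50 F2290
G01 X101.21 Y21.61
G01 X16.96 Y157.72
G01 X84.25 Y114.60
G01 X19.01 Y55.22
G01 X54.49 Y116.51
M5
G00 X167.49 Y98.12
M3 S284
G01 X163.85 Y106.92 F2290
G01 X155.05 Y110.56
G01 X146.25 Y106.92
G01 X142.61 Y98.12
G01 X146.25 Y89.32
G01 X155.05 Y85.68
G01 X163.85 Y89.32
G01 X167.49 Y98.12
M5
G00 X0.00 Y0.00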